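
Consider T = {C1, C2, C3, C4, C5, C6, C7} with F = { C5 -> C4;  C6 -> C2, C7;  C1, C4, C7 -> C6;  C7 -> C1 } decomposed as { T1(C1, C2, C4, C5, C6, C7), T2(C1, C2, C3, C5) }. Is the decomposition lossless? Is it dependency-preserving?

lossy but dependency-preserving

Lossless test: (C1, C2, C5)⁺ = {C1, C2, C4, C5}, which is a superkey of neither fragment — lossy.
Dependency preservation: every FD's attributes lie within a single fragment, so each can be enforced locally — preserved.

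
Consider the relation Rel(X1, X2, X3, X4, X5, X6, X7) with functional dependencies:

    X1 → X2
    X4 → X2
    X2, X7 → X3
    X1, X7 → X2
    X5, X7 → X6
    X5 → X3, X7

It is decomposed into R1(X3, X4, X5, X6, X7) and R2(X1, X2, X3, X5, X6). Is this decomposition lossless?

Common attributes: R1 ∩ R2 = {X3, X5, X6}.
Closure of {X3, X5, X6}: X5 → X3, X7 applies, adding X7. So (X3, X5, X6)⁺ = {X3, X5, X6, X7}.
The closure contains neither all of R1 = {X3, X4, X5, X6, X7} nor all of R2 = {X1, X2, X3, X5, X6}, so the common attributes are not a superkey of either fragment. The join is lossy.

No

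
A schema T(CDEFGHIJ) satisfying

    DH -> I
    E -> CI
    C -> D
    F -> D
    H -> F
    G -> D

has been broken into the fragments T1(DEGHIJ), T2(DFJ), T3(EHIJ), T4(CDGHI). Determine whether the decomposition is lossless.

No

Chase test. Columns are CDEFGHIJ; row i has aⱼ where attribute j ∈ Ti, else bᵢⱼ.
Initial tableau (one row per fragment):
  row 1: b11 a2 a3 b14 a5 a6 a7 a8
  row 2: b21 a2 b23 a4 b25 b26 b27 a8
  row 3: b31 b32 a3 b34 b35 a6 a7 a8
  row 4: a1 a2 b43 b44 a5 a6 a7 b48
Rows 1 and 3 agree on E; apply E→CI and equate their CI entries.
Rows 1 and 3 agree on C; apply C→D and equate their D entries.
Rows 1 and 3 agree on H; apply H→F and equate their F entries.
Rows 1 and 4 agree on H; apply H→F and equate their F entries.
No row becomes fully distinguished — the join is lossy.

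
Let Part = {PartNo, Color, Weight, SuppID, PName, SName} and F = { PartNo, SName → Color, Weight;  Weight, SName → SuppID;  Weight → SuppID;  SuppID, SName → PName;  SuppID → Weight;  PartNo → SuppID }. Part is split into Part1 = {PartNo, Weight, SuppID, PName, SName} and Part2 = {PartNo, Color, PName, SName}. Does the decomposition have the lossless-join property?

Common attributes: Part1 ∩ Part2 = {PartNo, PName, SName}.
Closure of {PartNo, PName, SName}: PartNo, SName → Color, Weight applies, adding Color, Weight; Weight, SName → SuppID applies, adding SuppID. So (PartNo, PName, SName)⁺ = {PartNo, Color, Weight, SuppID, PName, SName}.
This closure contains every attribute of Part1, so Part1 ∩ Part2 → Part1. The join is lossless.

Yes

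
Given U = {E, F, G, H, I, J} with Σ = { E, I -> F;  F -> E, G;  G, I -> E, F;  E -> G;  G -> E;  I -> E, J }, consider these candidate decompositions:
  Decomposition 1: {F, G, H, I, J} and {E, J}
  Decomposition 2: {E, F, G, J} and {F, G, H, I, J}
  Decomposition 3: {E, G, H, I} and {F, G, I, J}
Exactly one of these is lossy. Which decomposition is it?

Decomposition 1: common = {J}, closure = {J} → lossy.
Decomposition 2: common = {F, G, J}, closure = {E, F, G, J} → lossless.
Decomposition 3: common = {G, I}, closure = {E, F, G, I, J} → lossless.

Decomposition 1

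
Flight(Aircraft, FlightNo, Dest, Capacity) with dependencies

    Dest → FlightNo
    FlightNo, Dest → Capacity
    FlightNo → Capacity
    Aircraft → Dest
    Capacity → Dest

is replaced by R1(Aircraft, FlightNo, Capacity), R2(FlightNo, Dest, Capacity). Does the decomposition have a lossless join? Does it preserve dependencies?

Lossless test: (FlightNo, Capacity)⁺ = {FlightNo, Dest, Capacity}, which contains all of one fragment — lossless.
Dependency preservation: Aircraft → Dest is not contained in any single fragment, but the restricted closure of its left-hand side across the fragments still reaches the right-hand side; the remaining FDs each lie inside some fragment. All dependencies are preserved.

lossless and dependency-preserving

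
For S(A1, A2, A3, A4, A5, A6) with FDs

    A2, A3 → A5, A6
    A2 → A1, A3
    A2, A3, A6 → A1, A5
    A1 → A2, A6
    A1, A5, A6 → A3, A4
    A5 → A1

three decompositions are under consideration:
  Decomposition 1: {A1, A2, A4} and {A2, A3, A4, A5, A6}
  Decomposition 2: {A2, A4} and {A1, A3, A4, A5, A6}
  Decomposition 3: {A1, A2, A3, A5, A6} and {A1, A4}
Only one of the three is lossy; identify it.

Decomposition 1: common = {A2, A4}, closure = {A1, A2, A3, A4, A5, A6} → lossless.
Decomposition 2: common = {A4}, closure = {A4} → lossy.
Decomposition 3: common = {A1}, closure = {A1, A2, A3, A4, A5, A6} → lossless.

Decomposition 2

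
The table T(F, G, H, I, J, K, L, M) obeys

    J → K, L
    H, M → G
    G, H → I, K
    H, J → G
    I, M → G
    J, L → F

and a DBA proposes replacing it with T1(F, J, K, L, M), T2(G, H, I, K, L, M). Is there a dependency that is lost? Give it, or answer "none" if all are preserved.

H, J → G

Check H, J → G: no single fragment contains all of {G, H, J}, and the restricted closure of {H, J} across the fragments never reaches {G}.
J → K, L is preserved.
H, M → G is preserved.
G, H → I, K is preserved.
I, M → G is preserved.
J, L → F is preserved.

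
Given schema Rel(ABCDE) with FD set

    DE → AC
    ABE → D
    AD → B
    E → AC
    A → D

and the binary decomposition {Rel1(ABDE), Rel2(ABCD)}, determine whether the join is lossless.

No

Common attributes: Rel1 ∩ Rel2 = {ABD}.
No dependency enlarges {ABD}, so (ABD)⁺ = {ABD}.
The closure contains neither all of Rel1 = {ABDE} nor all of Rel2 = {ABCD}, so the common attributes are not a superkey of either fragment. The join is lossy.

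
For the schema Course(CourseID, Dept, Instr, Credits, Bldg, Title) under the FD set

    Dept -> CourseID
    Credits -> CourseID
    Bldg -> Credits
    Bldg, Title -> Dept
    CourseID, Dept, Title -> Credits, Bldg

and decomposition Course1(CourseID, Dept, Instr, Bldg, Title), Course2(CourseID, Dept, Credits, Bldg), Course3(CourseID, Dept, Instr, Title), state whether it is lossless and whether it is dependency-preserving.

lossless and dependency-preserving

Lossless test (chase): Rows 1 and 2 agree on Bldg; apply Bldg→Credits and equate their Credits entries. Rows 1 and 3 agree on CourseID, Dept, Title; apply CourseID, Dept, Title→Credits, Bldg and equate their Credits, Bldg entries. Row 1 is now all distinguished symbols — the join is lossless.
Dependency preservation: CourseID, Dept, Title → Credits, Bldg is not contained in any single fragment, but the restricted closure of its left-hand side across the fragments still reaches the right-hand side; the remaining FDs each lie inside some fragment. All dependencies are preserved.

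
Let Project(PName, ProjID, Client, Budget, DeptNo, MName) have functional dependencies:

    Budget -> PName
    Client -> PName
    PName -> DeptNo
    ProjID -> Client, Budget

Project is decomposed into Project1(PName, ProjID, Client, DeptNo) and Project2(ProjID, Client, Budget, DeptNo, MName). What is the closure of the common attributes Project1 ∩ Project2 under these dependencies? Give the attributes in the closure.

PName, ProjID, Client, Budget, DeptNo

Project1 ∩ Project2 = {ProjID, Client, DeptNo}.
Client → PName applies, adding PName
ProjID → Client, Budget applies, adding Budget
Closure: {PName, ProjID, Client, Budget, DeptNo}.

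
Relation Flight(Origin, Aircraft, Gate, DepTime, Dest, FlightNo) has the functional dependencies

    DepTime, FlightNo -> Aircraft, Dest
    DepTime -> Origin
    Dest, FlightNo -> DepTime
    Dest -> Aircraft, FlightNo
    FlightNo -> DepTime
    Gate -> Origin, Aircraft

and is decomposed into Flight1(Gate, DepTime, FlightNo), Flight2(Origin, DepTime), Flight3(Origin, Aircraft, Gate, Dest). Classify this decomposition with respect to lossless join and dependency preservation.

Lossless test (chase): Rows 1 and 2 agree on DepTime; apply DepTime→Origin and equate their Origin entries. Rows 1 and 3 agree on Gate; apply Gate→Origin, Aircraft and equate their Origin, Aircraft entries. No row becomes fully distinguished — the join is lossy.
Dependency preservation: the restricted closure of {DepTime, FlightNo} across the fragments never reaches {Aircraft, Dest}, so DepTime, FlightNo → Aircraft, Dest cannot be enforced without a join — not preserved.

lossy and not dependency-preserving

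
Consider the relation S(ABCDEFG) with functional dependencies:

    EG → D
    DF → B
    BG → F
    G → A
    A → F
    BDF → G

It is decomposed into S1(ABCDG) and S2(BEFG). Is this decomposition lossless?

No

Common attributes: S1 ∩ S2 = {BG}.
Closure of {BG}: BG → F applies, adding F; G → A applies, adding A. So (BG)⁺ = {ABFG}.
The closure contains neither all of S1 = {ABCDG} nor all of S2 = {BEFG}, so the common attributes are not a superkey of either fragment. The join is lossy.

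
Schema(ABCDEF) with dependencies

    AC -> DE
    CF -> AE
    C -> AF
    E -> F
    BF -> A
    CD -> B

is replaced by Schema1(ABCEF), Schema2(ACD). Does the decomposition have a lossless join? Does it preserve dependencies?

Lossless test: (AC)⁺ = {ABCDEF}, which contains all of one fragment — lossless.
Dependency preservation: AC → DE; CD → B are not contained in any single fragment, but the restricted closure of each left-hand side across the fragments still reaches the right-hand side; the remaining FDs each lie inside some fragment. All dependencies are preserved.

lossless and dependency-preserving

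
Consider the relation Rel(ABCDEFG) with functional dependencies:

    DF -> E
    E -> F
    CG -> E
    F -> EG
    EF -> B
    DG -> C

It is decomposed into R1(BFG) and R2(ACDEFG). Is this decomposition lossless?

Yes

Common attributes: R1 ∩ R2 = {FG}.
Closure of {FG}: F → EG applies, adding E; EF → B applies, adding B. So (FG)⁺ = {BEFG}.
This closure contains every attribute of R1, so R1 ∩ R2 → R1. The join is lossless.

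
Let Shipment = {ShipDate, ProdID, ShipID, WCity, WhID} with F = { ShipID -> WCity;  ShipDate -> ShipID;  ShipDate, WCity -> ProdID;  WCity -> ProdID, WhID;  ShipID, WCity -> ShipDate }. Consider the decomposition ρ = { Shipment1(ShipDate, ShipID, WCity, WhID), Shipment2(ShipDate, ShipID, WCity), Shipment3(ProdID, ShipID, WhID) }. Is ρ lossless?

Yes

Chase test. Columns are ShipDate, ProdID, ShipID, WCity, WhID; row i has aⱼ where attribute j ∈ Shipmenti, else bᵢⱼ.
Initial tableau (one row per fragment):
  row 1: a1 b12 a3 a4 a5
  row 2: a1 b22 a3 a4 b25
  row 3: b31 a2 a3 b34 a5
Rows 1 and 3 agree on ShipID; apply ShipID→WCity and equate their WCity entries.
Rows 1 and 2 agree on ShipDate, WCity; apply ShipDate, WCity→ProdID and equate their ProdID entries.
Rows 1 and 2 agree on WCity; apply WCity→ProdID, WhID and equate their ProdID, WhID entries.
Rows 1 and 3 agree on WCity; apply WCity→ProdID, WhID and equate their ProdID, WhID entries.
Rows 1 and 3 agree on ShipID, WCity; apply ShipID, WCity→ShipDate and equate their ShipDate entries.
Row 1 is now all distinguished symbols — the join is lossless.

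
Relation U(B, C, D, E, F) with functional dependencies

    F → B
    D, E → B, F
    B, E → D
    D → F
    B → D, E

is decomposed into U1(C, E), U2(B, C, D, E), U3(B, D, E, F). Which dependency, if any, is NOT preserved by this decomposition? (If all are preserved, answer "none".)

F → B lies within U3.
D, E → B, F lies within U3.
B, E → D lies within U2.
D → F lies within U3.
B → D, E lies within U2.
Every dependency is enforceable on the fragments, so the decomposition is dependency-preserving.

none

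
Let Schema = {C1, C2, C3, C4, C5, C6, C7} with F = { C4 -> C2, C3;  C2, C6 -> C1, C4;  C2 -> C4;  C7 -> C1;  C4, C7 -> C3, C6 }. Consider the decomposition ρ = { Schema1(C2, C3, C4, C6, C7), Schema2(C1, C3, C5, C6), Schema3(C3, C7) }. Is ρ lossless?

Chase test. Columns are C1, C2, C3, C4, C5, C6, C7; row i has aⱼ where attribute j ∈ Schemai, else bᵢⱼ.
Initial tableau (one row per fragment):
  row 1: b11 a2 a3 a4 b15 a6 a7
  row 2: a1 b22 a3 b24 a5 a6 b27
  row 3: b31 b32 a3 b34 b35 b36 a7
Rows 1 and 3 agree on C7; apply C7→C1 and equate their C1 entries.
No row becomes fully distinguished — the join is lossy.

No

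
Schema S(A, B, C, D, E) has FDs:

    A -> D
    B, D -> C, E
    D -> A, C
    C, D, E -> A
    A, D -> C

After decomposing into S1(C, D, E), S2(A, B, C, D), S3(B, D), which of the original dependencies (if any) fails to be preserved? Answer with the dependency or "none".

Check B, D → C, E: no single fragment contains all of {B, C, D, E}, and the restricted closure of {B, D} across the fragments never reaches {C, E}.
A → D is preserved.
D → A, C is preserved.
C, D, E → A is preserved.
A, D → C is preserved.

B, D -> C, E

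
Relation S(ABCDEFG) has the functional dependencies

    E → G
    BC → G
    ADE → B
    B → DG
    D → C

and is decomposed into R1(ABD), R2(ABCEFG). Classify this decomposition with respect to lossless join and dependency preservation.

Lossless test: (AB)⁺ = {ABCDG}, which contains all of one fragment — lossless.
Dependency preservation: the restricted closure of {ADE} across the fragments never reaches {B}, so ADE → B cannot be enforced without a join — not preserved.

lossless but not dependency-preserving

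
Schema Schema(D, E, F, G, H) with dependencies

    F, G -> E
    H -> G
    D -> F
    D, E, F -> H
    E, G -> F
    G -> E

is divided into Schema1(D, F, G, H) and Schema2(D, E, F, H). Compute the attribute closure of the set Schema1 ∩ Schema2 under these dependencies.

D, E, F, G, H

Schema1 ∩ Schema2 = {D, F, H}.
H → G applies, adding G
G → E applies, adding E
Closure: {D, E, F, G, H}.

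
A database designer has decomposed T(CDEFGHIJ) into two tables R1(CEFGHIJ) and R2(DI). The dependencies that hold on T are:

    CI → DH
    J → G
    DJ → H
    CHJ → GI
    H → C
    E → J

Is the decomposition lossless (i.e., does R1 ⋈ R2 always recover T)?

No

Common attributes: R1 ∩ R2 = {I}.
No dependency enlarges {I}, so (I)⁺ = {I}.
The closure contains neither all of R1 = {CEFGHIJ} nor all of R2 = {DI}, so the common attributes are not a superkey of either fragment. The join is lossy.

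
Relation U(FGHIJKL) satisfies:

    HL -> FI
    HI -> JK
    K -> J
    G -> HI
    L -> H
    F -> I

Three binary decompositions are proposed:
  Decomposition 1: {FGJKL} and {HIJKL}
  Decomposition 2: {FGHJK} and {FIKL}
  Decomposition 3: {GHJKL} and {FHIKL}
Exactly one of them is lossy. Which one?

Decomposition 2

Decomposition 1: common = {JKL}, closure = {FHIJKL} → lossless.
Decomposition 2: common = {FK}, closure = {FIJK} → lossy.
Decomposition 3: common = {HKL}, closure = {FHIJKL} → lossless.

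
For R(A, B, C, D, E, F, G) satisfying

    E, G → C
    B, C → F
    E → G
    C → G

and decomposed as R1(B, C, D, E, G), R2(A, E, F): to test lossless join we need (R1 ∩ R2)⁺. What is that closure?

C, E, G

R1 ∩ R2 = {E}.
E → G applies, adding G
E, G → C applies, adding C
Closure: {C, E, G}.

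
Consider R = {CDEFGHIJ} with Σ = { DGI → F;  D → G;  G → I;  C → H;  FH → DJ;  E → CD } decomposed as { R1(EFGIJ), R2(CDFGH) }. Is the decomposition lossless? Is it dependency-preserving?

Lossless test: (FG)⁺ = {FGI}, which is a superkey of neither fragment — lossy.
Dependency preservation: the restricted closure of {FH} across the fragments never reaches {DJ}, so FH → DJ cannot be enforced without a join — not preserved.

lossy and not dependency-preserving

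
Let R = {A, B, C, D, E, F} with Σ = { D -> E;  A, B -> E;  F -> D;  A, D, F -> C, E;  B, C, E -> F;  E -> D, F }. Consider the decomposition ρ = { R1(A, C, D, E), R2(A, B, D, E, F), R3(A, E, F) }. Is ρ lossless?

Yes

Chase test. Columns are A, B, C, D, E, F; row i has aⱼ where attribute j ∈ Ri, else bᵢⱼ.
Initial tableau (one row per fragment):
  row 1: a1 b12 a3 a4 a5 b16
  row 2: a1 a2 b23 a4 a5 a6
  row 3: a1 b32 b33 b34 a5 a6
Rows 2 and 3 agree on F; apply F→D and equate their D entries.
Rows 2 and 3 agree on A, D, F; apply A, D, F→C, E and equate their C, E entries.
Rows 1 and 2 agree on E; apply E→D, F and equate their D, F entries.
Rows 1 and 2 agree on A, D, F; apply A, D, F→C, E and equate their C, E entries.
Row 2 is now all distinguished symbols — the join is lossless.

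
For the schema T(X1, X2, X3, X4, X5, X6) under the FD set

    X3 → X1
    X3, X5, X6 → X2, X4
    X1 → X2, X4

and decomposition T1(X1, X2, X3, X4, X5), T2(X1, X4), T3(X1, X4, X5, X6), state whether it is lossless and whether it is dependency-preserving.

lossy but dependency-preserving

Lossless test (chase): Rows 1 and 2 agree on X1; apply X1→X2, X4 and equate their X2, X4 entries. Rows 1 and 3 agree on X1; apply X1→X2, X4 and equate their X2, X4 entries. No row becomes fully distinguished — the join is lossy.
Dependency preservation: X3, X5, X6 → X2, X4 is not contained in any single fragment, but the restricted closure of its left-hand side across the fragments still reaches the right-hand side; the remaining FDs each lie inside some fragment. All dependencies are preserved.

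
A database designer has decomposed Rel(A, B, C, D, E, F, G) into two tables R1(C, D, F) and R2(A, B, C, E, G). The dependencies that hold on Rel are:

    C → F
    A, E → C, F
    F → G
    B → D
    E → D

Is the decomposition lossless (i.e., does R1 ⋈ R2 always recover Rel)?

No

Common attributes: R1 ∩ R2 = {C}.
Closure of {C}: C → F applies, adding F; F → G applies, adding G. So (C)⁺ = {C, F, G}.
The closure contains neither all of R1 = {C, D, F} nor all of R2 = {A, B, C, E, G}, so the common attributes are not a superkey of either fragment. The join is lossy.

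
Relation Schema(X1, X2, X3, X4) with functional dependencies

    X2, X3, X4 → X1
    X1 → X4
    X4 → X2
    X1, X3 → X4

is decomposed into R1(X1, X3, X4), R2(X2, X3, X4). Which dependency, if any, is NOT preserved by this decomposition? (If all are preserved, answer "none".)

X2, X3, X4 → X1: restricted closure across fragments reaches X1.
X1 → X4 lies within R1.
X4 → X2 lies within R2.
X1, X3 → X4 lies within R1.
Every dependency is enforceable on the fragments, so the decomposition is dependency-preserving.

none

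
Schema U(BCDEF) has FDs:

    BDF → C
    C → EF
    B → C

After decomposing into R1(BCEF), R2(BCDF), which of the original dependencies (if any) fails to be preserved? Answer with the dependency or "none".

BDF → C lies within R2.
C → EF lies within R1.
B → C lies within R1.
Every dependency is enforceable on the fragments, so the decomposition is dependency-preserving.

none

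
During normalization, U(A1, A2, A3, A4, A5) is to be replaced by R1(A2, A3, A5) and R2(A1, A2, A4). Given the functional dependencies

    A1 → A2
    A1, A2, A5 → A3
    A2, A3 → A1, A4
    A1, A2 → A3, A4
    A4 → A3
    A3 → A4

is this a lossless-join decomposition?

No

Common attributes: R1 ∩ R2 = {A2}.
No dependency enlarges {A2}, so (A2)⁺ = {A2}.
The closure contains neither all of R1 = {A2, A3, A5} nor all of R2 = {A1, A2, A4}, so the common attributes are not a superkey of either fragment. The join is lossy.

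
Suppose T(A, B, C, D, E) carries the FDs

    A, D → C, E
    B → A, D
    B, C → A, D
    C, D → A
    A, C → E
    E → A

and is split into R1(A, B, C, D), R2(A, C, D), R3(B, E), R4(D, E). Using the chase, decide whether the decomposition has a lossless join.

Yes

Chase test. Columns are A, B, C, D, E; row i has aⱼ where attribute j ∈ Ri, else bᵢⱼ.
Initial tableau (one row per fragment):
  row 1: a1 a2 a3 a4 b15
  row 2: a1 b22 a3 a4 b25
  row 3: b31 a2 b33 b34 a5
  row 4: b41 b42 b43 a4 a5
Rows 1 and 2 agree on A, D; apply A, D→C, E and equate their C, E entries.
Rows 1 and 3 agree on B; apply B→A, D and equate their A, D entries.
Rows 3 and 4 agree on E; apply E→A and equate their A entries.
Rows 1 and 3 agree on A, D; apply A, D→C, E and equate their C, E entries.
Rows 1 and 4 agree on A, D; apply A, D→C, E and equate their C, E entries.
Row 1 is now all distinguished symbols — the join is lossless.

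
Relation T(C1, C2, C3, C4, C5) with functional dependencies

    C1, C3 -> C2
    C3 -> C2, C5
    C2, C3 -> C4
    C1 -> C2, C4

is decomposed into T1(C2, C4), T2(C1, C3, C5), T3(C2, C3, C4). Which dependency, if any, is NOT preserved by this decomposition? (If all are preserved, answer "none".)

C1 -> C2, C4

Check C1 → C2, C4: no single fragment contains all of {C1, C2, C4}, and the restricted closure of {C1} across the fragments never reaches {C2, C4}.
C1, C3 → C2 is preserved.
C3 → C2, C5 is preserved.
C2, C3 → C4 is preserved.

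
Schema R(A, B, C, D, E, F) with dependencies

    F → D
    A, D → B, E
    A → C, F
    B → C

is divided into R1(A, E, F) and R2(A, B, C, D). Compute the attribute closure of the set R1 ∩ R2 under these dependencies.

A, B, C, D, E, F

R1 ∩ R2 = {A}.
A → C, F applies, adding C, F
F → D applies, adding D
A, D → B, E applies, adding B, E
Closure: {A, B, C, D, E, F}.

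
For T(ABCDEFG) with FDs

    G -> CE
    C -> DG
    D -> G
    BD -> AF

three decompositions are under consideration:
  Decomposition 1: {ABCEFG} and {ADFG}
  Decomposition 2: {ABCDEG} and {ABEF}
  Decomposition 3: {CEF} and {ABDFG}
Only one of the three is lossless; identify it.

Decomposition 1: common = {AFG}, closure = {ACDEFG} → lossless.
Decomposition 2: common = {ABE}, closure = {ABE} → lossy.
Decomposition 3: common = {F}, closure = {F} → lossy.

Decomposition 1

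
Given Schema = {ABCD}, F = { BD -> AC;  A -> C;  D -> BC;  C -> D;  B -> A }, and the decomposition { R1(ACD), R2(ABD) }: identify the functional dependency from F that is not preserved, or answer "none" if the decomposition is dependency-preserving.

none

BD → AC: restricted closure across fragments reaches AC.
A → C lies within R1.
D → BC: restricted closure across fragments reaches BC.
C → D lies within R1.
B → A lies within R2.
Every dependency is enforceable on the fragments, so the decomposition is dependency-preserving.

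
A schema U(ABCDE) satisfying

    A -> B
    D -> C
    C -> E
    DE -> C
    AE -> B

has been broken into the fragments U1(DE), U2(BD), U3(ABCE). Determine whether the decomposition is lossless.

No

Chase test. Columns are ABCDE; row i has aⱼ where attribute j ∈ Ui, else bᵢⱼ.
Initial tableau (one row per fragment):
  row 1: b11 b12 b13 a4 a5
  row 2: b21 a2 b23 a4 b25
  row 3: a1 a2 a3 b34 a5
Rows 1 and 2 agree on D; apply D→C and equate their C entries.
Rows 1 and 2 agree on C; apply C→E and equate their E entries.
No row becomes fully distinguished — the join is lossy.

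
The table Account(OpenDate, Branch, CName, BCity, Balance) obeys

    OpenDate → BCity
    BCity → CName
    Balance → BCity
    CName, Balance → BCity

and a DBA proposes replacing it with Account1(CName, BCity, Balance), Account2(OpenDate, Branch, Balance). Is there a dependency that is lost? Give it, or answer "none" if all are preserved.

Check OpenDate → BCity: no single fragment contains all of {OpenDate, BCity}, and the restricted closure of {OpenDate} across the fragments never reaches {BCity}.
BCity → CName is preserved.
Balance → BCity is preserved.
CName, Balance → BCity is preserved.

OpenDate → BCity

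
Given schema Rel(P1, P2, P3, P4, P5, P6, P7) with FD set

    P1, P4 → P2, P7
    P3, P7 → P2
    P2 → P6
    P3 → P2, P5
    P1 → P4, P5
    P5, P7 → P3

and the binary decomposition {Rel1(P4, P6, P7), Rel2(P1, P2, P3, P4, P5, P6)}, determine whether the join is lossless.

Common attributes: Rel1 ∩ Rel2 = {P4, P6}.
No dependency enlarges {P4, P6}, so (P4, P6)⁺ = {P4, P6}.
The closure contains neither all of Rel1 = {P4, P6, P7} nor all of Rel2 = {P1, P2, P3, P4, P5, P6}, so the common attributes are not a superkey of either fragment. The join is lossy.

No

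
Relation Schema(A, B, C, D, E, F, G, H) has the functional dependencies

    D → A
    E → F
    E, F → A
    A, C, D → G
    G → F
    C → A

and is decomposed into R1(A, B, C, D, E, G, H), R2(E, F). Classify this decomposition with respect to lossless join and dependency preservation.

lossless but not dependency-preserving

Lossless test: (E)⁺ = {A, E, F}, which contains all of one fragment — lossless.
Dependency preservation: the restricted closure of {G} across the fragments never reaches {F}, so G → F cannot be enforced without a join — not preserved.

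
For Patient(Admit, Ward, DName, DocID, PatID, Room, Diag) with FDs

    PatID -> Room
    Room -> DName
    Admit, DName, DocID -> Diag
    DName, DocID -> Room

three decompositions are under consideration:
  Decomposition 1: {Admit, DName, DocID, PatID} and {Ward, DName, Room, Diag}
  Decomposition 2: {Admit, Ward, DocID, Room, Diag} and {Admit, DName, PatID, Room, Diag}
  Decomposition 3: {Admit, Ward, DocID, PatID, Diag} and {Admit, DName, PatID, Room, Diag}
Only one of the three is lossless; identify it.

Decomposition 1: common = {DName}, closure = {DName} → lossy.
Decomposition 2: common = {Admit, Room, Diag}, closure = {Admit, DName, Room, Diag} → lossy.
Decomposition 3: common = {Admit, PatID, Diag}, closure = {Admit, DName, PatID, Room, Diag} → lossless.

Decomposition 3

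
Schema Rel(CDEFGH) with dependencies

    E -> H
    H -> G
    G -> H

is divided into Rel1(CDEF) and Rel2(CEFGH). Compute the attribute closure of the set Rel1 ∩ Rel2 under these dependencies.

CEFGH

Rel1 ∩ Rel2 = {CEF}.
E → H applies, adding H
H → G applies, adding G
Closure: {CEFGH}.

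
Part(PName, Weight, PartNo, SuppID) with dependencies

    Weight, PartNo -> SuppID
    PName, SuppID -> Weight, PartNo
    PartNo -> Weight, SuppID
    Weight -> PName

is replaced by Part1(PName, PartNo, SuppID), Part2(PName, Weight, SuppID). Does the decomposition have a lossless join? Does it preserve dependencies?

Lossless test: (PName, SuppID)⁺ = {PName, Weight, PartNo, SuppID}, which contains all of one fragment — lossless.
Dependency preservation: Weight, PartNo → SuppID; PName, SuppID → Weight, PartNo; PartNo → Weight, SuppID are not contained in any single fragment, but the restricted closure of each left-hand side across the fragments still reaches the right-hand side; the remaining FDs each lie inside some fragment. All dependencies are preserved.

lossless and dependency-preserving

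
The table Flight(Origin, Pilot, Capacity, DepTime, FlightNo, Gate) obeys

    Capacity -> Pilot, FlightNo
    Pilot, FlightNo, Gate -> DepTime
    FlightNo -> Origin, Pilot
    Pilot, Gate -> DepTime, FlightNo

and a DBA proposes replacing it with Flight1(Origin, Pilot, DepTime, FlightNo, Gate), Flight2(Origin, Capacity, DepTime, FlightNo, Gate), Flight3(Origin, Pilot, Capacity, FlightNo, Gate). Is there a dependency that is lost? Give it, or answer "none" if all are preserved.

none

Capacity → Pilot, FlightNo lies within Flight3.
Pilot, FlightNo, Gate → DepTime lies within Flight1.
FlightNo → Origin, Pilot lies within Flight1.
Pilot, Gate → DepTime, FlightNo lies within Flight1.
Every dependency is enforceable on the fragments, so the decomposition is dependency-preserving.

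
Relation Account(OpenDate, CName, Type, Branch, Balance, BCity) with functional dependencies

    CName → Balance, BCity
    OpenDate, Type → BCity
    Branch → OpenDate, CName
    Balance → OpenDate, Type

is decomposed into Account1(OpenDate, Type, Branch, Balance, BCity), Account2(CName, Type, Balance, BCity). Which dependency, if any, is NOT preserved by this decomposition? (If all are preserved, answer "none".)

Branch → OpenDate, CName

Check Branch → OpenDate, CName: no single fragment contains all of {OpenDate, CName, Branch}, and the restricted closure of {Branch} across the fragments never reaches {OpenDate, CName}.
CName → Balance, BCity is preserved.
OpenDate, Type → BCity is preserved.
Balance → OpenDate, Type is preserved.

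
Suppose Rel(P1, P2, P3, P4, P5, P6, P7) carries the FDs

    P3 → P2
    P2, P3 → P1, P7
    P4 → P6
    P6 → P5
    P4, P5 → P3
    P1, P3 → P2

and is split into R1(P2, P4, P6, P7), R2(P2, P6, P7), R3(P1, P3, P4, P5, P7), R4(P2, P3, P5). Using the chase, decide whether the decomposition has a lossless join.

Chase test. Columns are P1, P2, P3, P4, P5, P6, P7; row i has aⱼ where attribute j ∈ Ri, else bᵢⱼ.
Initial tableau (one row per fragment):
  row 1: b11 a2 b13 a4 b15 a6 a7
  row 2: b21 a2 b23 b24 b25 a6 a7
  row 3: a1 b32 a3 a4 a5 b36 a7
  row 4: b41 a2 a3 b44 a5 b46 b47
Rows 3 and 4 agree on P3; apply P3→P2 and equate their P2 entries.
Rows 3 and 4 agree on P2, P3; apply P2, P3→P1, P7 and equate their P1, P7 entries.
Rows 1 and 3 agree on P4; apply P4→P6 and equate their P6 entries.
Rows 1 and 2 agree on P6; apply P6→P5 and equate their P5 entries.
Rows 1 and 3 agree on P6; apply P6→P5 and equate their P5 entries.
Rows 1 and 3 agree on P4, P5; apply P4, P5→P3 and equate their P3 entries.
Rows 1 and 3 agree on P2, P3; apply P2, P3→P1, P7 and equate their P1, P7 entries.
Row 1 is now all distinguished symbols — the join is lossless.

Yes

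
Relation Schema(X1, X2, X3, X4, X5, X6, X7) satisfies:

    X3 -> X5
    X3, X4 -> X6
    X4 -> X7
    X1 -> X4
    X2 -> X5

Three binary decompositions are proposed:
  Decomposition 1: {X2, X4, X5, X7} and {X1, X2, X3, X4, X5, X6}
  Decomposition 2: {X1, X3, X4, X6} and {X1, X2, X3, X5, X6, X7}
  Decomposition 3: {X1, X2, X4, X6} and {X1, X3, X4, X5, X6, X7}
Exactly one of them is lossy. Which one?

Decomposition 3

Decomposition 1: common = {X2, X4, X5}, closure = {X2, X4, X5, X7} → lossless.
Decomposition 2: common = {X1, X3, X6}, closure = {X1, X3, X4, X5, X6, X7} → lossless.
Decomposition 3: common = {X1, X4, X6}, closure = {X1, X4, X6, X7} → lossy.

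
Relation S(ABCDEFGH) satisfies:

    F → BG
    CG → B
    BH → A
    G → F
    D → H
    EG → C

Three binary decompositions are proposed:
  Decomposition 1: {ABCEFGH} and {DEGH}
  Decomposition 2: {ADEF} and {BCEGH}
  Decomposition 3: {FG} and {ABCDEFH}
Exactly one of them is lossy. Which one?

Decomposition 2

Decomposition 1: common = {EGH}, closure = {ABCEFGH} → lossless.
Decomposition 2: common = {E}, closure = {E} → lossy.
Decomposition 3: common = {F}, closure = {BFG} → lossless.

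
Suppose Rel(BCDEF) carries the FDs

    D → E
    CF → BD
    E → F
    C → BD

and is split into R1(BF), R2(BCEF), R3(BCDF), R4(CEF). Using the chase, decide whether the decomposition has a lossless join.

Yes

Chase test. Columns are BCDEF; row i has aⱼ where attribute j ∈ Ri, else bᵢⱼ.
Initial tableau (one row per fragment):
  row 1: a1 b12 b13 b14 a5
  row 2: a1 a2 b23 a4 a5
  row 3: a1 a2 a3 b34 a5
  row 4: b41 a2 b43 a4 a5
Rows 2 and 3 agree on CF; apply CF→BD and equate their BD entries.
Rows 2 and 4 agree on CF; apply CF→BD and equate their BD entries.
Rows 2 and 3 agree on D; apply D→E and equate their E entries.
Row 2 is now all distinguished symbols — the join is lossless.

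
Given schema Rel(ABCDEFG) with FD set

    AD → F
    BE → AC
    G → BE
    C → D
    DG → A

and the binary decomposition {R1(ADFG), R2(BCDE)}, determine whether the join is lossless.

Common attributes: R1 ∩ R2 = {D}.
No dependency enlarges {D}, so (D)⁺ = {D}.
The closure contains neither all of R1 = {ADFG} nor all of R2 = {BCDE}, so the common attributes are not a superkey of either fragment. The join is lossy.

No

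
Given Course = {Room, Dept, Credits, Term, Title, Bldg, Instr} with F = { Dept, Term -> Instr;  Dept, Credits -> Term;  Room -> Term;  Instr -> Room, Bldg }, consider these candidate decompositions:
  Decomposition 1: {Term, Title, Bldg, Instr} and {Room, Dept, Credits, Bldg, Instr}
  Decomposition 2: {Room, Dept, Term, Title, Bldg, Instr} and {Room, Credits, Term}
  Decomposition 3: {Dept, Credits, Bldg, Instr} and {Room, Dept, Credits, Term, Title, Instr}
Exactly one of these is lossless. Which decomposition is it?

Decomposition 1: common = {Bldg, Instr}, closure = {Room, Term, Bldg, Instr} → lossy.
Decomposition 2: common = {Room, Term}, closure = {Room, Term} → lossy.
Decomposition 3: common = {Dept, Credits, Instr}, closure = {Room, Dept, Credits, Term, Bldg, Instr} → lossless.

Decomposition 3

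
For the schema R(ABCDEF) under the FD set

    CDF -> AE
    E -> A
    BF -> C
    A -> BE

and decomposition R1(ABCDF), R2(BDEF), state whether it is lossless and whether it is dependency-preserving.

Lossless test: (BDF)⁺ = {ABCDEF}, which contains all of one fragment — lossless.
Dependency preservation: the restricted closure of {E} across the fragments never reaches {A}, so E → A cannot be enforced without a join — not preserved.

lossless but not dependency-preserving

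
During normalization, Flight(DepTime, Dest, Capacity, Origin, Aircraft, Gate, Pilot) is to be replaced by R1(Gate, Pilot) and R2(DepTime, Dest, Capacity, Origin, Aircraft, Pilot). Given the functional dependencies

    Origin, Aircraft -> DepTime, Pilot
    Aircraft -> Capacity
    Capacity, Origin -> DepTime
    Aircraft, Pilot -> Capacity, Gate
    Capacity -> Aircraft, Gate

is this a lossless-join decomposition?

No

Common attributes: R1 ∩ R2 = {Pilot}.
No dependency enlarges {Pilot}, so (Pilot)⁺ = {Pilot}.
The closure contains neither all of R1 = {Gate, Pilot} nor all of R2 = {DepTime, Dest, Capacity, Origin, Aircraft, Pilot}, so the common attributes are not a superkey of either fragment. The join is lossy.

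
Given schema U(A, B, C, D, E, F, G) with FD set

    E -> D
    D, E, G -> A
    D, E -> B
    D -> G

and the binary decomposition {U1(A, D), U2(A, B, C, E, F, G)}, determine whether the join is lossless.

Common attributes: U1 ∩ U2 = {A}.
No dependency enlarges {A}, so (A)⁺ = {A}.
The closure contains neither all of U1 = {A, D} nor all of U2 = {A, B, C, E, F, G}, so the common attributes are not a superkey of either fragment. The join is lossy.

No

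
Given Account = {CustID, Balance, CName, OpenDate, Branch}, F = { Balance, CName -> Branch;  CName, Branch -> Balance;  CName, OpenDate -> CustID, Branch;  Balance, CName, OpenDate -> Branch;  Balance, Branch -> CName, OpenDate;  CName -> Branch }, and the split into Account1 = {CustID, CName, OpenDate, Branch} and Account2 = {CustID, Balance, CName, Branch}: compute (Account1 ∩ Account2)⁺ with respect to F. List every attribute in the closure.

Account1 ∩ Account2 = {CustID, CName, Branch}.
CName, Branch → Balance applies, adding Balance
Balance, Branch → CName, OpenDate applies, adding OpenDate
Closure: {CustID, Balance, CName, OpenDate, Branch}.

CustID, Balance, CName, OpenDate, Branch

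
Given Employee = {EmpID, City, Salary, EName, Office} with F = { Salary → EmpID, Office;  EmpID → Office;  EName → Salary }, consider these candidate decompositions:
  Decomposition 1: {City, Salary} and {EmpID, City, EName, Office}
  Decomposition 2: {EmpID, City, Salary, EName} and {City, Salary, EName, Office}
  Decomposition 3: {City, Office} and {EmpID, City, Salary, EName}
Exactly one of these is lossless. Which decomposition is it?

Decomposition 1: common = {City}, closure = {City} → lossy.
Decomposition 2: common = {City, Salary, EName}, closure = {EmpID, City, Salary, EName, Office} → lossless.
Decomposition 3: common = {City}, closure = {City} → lossy.

Decomposition 2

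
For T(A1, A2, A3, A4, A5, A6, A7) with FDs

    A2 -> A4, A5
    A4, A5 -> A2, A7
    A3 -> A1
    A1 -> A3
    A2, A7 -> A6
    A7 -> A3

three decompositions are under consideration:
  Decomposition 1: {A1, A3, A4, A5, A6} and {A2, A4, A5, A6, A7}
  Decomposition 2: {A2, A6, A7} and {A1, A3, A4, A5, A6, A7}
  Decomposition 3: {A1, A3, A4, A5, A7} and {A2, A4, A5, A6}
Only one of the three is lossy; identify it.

Decomposition 1: common = {A4, A5, A6}, closure = {A1, A2, A3, A4, A5, A6, A7} → lossless.
Decomposition 2: common = {A6, A7}, closure = {A1, A3, A6, A7} → lossy.
Decomposition 3: common = {A4, A5}, closure = {A1, A2, A3, A4, A5, A6, A7} → lossless.

Decomposition 2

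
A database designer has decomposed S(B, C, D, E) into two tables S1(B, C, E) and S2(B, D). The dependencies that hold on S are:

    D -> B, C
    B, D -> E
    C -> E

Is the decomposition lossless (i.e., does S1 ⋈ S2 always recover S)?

Common attributes: S1 ∩ S2 = {B}.
No dependency enlarges {B}, so (B)⁺ = {B}.
The closure contains neither all of S1 = {B, C, E} nor all of S2 = {B, D}, so the common attributes are not a superkey of either fragment. The join is lossy.

No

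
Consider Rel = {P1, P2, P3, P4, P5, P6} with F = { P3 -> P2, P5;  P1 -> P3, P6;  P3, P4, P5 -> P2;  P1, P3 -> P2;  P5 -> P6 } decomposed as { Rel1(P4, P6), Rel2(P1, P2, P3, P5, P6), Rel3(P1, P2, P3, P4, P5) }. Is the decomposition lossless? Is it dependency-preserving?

Lossless test (chase): Rows 2 and 3 agree on P1; apply P1→P3, P6 and equate their P3, P6 entries. Row 3 is now all distinguished symbols — the join is lossless.
Dependency preservation: every FD's attributes lie within a single fragment, so each can be enforced locally — preserved.

lossless and dependency-preserving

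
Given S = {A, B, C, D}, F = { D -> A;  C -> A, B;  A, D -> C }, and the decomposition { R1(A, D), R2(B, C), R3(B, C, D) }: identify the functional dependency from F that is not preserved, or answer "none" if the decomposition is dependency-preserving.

Check C → A, B: no single fragment contains all of {A, B, C}, and the restricted closure of {C} across the fragments never reaches {A, B}.
D → A is preserved.
A, D → C is preserved.

C -> A, B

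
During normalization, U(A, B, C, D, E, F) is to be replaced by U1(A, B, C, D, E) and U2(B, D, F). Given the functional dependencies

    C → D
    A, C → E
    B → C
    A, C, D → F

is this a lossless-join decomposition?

Common attributes: U1 ∩ U2 = {B, D}.
Closure of {B, D}: B → C applies, adding C. So (B, D)⁺ = {B, C, D}.
The closure contains neither all of U1 = {A, B, C, D, E} nor all of U2 = {B, D, F}, so the common attributes are not a superkey of either fragment. The join is lossy.

No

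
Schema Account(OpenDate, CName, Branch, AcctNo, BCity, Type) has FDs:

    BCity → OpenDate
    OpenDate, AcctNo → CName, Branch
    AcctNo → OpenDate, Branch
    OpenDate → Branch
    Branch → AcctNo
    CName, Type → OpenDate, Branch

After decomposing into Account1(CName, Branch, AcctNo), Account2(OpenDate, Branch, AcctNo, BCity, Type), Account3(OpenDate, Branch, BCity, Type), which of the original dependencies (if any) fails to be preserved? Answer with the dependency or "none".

CName, Type → OpenDate, Branch

Check CName, Type → OpenDate, Branch: no single fragment contains all of {OpenDate, CName, Branch, Type}, and the restricted closure of {CName, Type} across the fragments never reaches {OpenDate, Branch}.
BCity → OpenDate is preserved.
OpenDate, AcctNo → CName, Branch is preserved.
AcctNo → OpenDate, Branch is preserved.
OpenDate → Branch is preserved.
Branch → AcctNo is preserved.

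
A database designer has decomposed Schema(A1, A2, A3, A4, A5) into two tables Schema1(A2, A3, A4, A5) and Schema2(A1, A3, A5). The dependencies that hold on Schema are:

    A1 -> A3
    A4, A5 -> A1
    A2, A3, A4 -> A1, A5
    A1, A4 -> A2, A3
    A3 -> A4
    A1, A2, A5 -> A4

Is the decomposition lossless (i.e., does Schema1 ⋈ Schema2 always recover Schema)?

Common attributes: Schema1 ∩ Schema2 = {A3, A5}.
Closure of {A3, A5}: A3 → A4 applies, adding A4; A4, A5 → A1 applies, adding A1; A1, A4 → A2, A3 applies, adding A2. So (A3, A5)⁺ = {A1, A2, A3, A4, A5}.
This closure contains every attribute of Schema1, so Schema1 ∩ Schema2 → Schema1. The join is lossless.

Yes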